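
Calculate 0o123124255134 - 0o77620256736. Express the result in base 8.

Subtract column by column in base 8:
  4-6 → 6 (borrow)
  3-3-1 → 7 (borrow)
  1-7-1 → 1 (borrow)
  5-6-1 → 6 (borrow)
  5-5-1 → 7 (borrow)
  2-2-1 → 7 (borrow)
  4-0-1 → 3
  2-2 → 0
  1-6 → 3 (borrow)
  3-7-1 → 3 (borrow)
  2-7-1 → 2 (borrow)
  1-0-1 → 0

0o23303776176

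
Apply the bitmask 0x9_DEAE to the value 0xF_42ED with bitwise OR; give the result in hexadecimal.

OR each hex digit independently (no carries):
  F|9=F, 4|D=D, 2|E=E, E|A=E, D|E=F

0xFDEEF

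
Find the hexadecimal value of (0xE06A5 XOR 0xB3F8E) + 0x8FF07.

First 0xE06A5 XOR 0xB3F8E = 0x5392B.
Add column by column in base 16, right to left:
  B+7 = 2 carry 1
  2+0+1 = 3
  9+F = 8 carry 1
  3+F+1 = 3 carry 1
  5+8+1 = E

0xE3832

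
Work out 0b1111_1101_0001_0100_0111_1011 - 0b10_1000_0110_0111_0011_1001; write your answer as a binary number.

Subtract column by column in base 2:
  1-1 → 0
  1-0 → 1
  0-0 → 0
  1-1 → 0
  1-1 → 0
  1-1 → 0
  1-0 → 1
  0-0 → 0
  0-1 → 1 (borrow)
  0-1-1 → 0 (borrow)
  1-1-1 → 1 (borrow)
  0-0-1 → 1 (borrow)
  1-0-1 → 0
  0-1 → 1 (borrow)
  0-1-1 → 0 (borrow)
  0-0-1 → 1 (borrow)
  1-0-1 → 0
  0-0 → 0
  1-0 → 1
  1-1 → 0
  1-0 → 1
  1-1 → 0
  1-0 → 1
  1-0 → 1

0b110101001010110101000010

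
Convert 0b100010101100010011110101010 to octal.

0o425423652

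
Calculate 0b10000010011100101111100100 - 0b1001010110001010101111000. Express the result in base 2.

0b110111101011011001101100

Subtract column by column in base 2:
  0-0 → 0
  0-0 → 0
  1-0 → 1
  0-1 → 1 (borrow)
  0-1-1 → 0 (borrow)
  1-1-1 → 1 (borrow)
  1-1-1 → 1 (borrow)
  1-0-1 → 0
  1-1 → 0
  1-0 → 1
  0-1 → 1 (borrow)
  1-0-1 → 0
  0-1 → 1 (borrow)
  0-0-1 → 1 (borrow)
  1-0-1 → 0
  1-0 → 1
  1-1 → 0
  0-1 → 1 (borrow)
  0-0-1 → 1 (borrow)
  1-1-1 → 1 (borrow)
  0-0-1 → 1 (borrow)
  0-1-1 → 0 (borrow)
  0-0-1 → 1 (borrow)
  0-0-1 → 1 (borrow)
  0-1-1 → 0 (borrow)
  1-0-1 → 0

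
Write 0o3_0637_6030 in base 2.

0b11000110011111110000011000

Each octal digit is 3 bits: 3=011 0=000 6=110 3=011 7=111 6=110 0=000 3=011 0=000.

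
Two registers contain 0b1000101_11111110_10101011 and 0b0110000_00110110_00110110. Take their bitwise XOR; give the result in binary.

0b11101011100100010011101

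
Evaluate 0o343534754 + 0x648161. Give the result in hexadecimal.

0o343534754 = 0x38EB9EC in hexadecimal.
Add column by column in base 16, right to left:
  C+1 = D
  E+6 = 4 carry 1
  9+1+1 = B
  B+8 = 3 carry 1
  E+4+1 = 3 carry 1
  8+6+1 = F
  3+0 = 3

0x3F33B4D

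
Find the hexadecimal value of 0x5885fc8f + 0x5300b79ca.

0x588917659

Add column by column in base 16, right to left:
  f+a = 9 carry 1
  8+c+1 = 5 carry 1
  c+9+1 = 6 carry 1
  f+7+1 = 7 carry 1
  5+b+1 = 1 carry 1
  8+0+1 = 9
  8+0 = 8
  5+3 = 8
  0+5 = 5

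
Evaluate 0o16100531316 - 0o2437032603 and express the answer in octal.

0o13441476513

Subtract column by column in base 8:
  6-3 → 3
  1-0 → 1
  3-6 → 5 (borrow)
  1-2-1 → 6 (borrow)
  3-3-1 → 7 (borrow)
  5-0-1 → 4
  0-7 → 1 (borrow)
  0-3-1 → 4 (borrow)
  1-4-1 → 4 (borrow)
  6-2-1 → 3
  1-0 → 1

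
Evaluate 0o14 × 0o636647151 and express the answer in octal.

0o11561726354

Multiply each base-8 digit by 12, carrying:
  1×12 = 12 → write 4 carry 1
  5×12+1 = 61 → write 5 carry 7
  1×12+7 = 19 → write 3 carry 2
  7×12+2 = 86 → write 6 carry 10
  4×12+10 = 58 → write 2 carry 7
  6×12+7 = 79 → write 7 carry 9
  6×12+9 = 81 → write 1 carry 10
  3×12+10 = 46 → write 6 carry 5
  6×12+5 = 77 → write 5 carry 9
  remaining carry: 11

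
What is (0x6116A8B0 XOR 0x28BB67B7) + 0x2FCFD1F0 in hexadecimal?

0x797DA0F7

First 0x6116A8B0 XOR 0x28BB67B7 = 0x49ADCF07.
Add column by column in base 16, right to left:
  7+0 = 7
  0+F = F
  F+1 = 0 carry 1
  C+D+1 = A carry 1
  D+F+1 = D carry 1
  A+C+1 = 7 carry 1
  9+F+1 = 9 carry 1
  4+2+1 = 7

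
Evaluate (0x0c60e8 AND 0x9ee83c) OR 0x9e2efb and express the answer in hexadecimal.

0x0c60e8 AND 0x9ee83c = 0x0c6028.
Then OR with 0x9e2efb.

0x9e6efb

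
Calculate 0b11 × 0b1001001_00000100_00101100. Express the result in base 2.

0b110110110000110010000100

Multiply each base-2 digit by 3, carrying:
  0×3 = 0 → write 0
  0×3 = 0 → write 0
  1×3 = 3 → write 1 carry 1
  1×3+1 = 4 → write 0 carry 2
  0×3+2 = 2 → write 0 carry 1
  1×3+1 = 4 → write 0 carry 2
  0×3+2 = 2 → write 0 carry 1
  0×3+1 = 1 → write 1
  0×3 = 0 → write 0
  0×3 = 0 → write 0
  1×3 = 3 → write 1 carry 1
  0×3+1 = 1 → write 1
  0×3 = 0 → write 0
  0×3 = 0 → write 0
  0×3 = 0 → write 0
  0×3 = 0 → write 0
  1×3 = 3 → write 1 carry 1
  0×3+1 = 1 → write 1
  0×3 = 0 → write 0
  1×3 = 3 → write 1 carry 1
  0×3+1 = 1 → write 1
  0×3 = 0 → write 0
  1×3 = 3 → write 1 carry 1
  remaining carry: 1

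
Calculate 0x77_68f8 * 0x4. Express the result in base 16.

Multiply each base-16 digit by 4, carrying:
  8×4 = 32 → write 0 carry 2
  f×4+2 = 62 → write e carry 3
  8×4+3 = 35 → write 3 carry 2
  6×4+2 = 26 → write a carry 1
  7×4+1 = 29 → write d carry 1
  7×4+1 = 29 → write d carry 1
  remaining carry: 1

0x1dda3e0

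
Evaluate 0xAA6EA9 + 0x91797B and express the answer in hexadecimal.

Add column by column in base 16, right to left:
  9+B = 4 carry 1
  A+7+1 = 2 carry 1
  E+9+1 = 8 carry 1
  6+7+1 = E
  A+1 = B
  A+9 = 3 carry 1
  final carry 1

0x13BE824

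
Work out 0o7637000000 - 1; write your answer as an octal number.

0o7636777777

The trailing 6 digits are 0, so subtracting 1 borrows through: they become 7 and the next digit up decrements.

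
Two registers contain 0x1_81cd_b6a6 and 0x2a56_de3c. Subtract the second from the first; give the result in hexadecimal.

0x15776d86a

Subtract column by column in base 16:
  6-c → a (borrow)
  a-3-1 → 6
  6-e → 8 (borrow)
  b-d-1 → d (borrow)
  d-6-1 → 6
  c-5 → 7
  1-a → 7 (borrow)
  8-2-1 → 5
  1-0 → 1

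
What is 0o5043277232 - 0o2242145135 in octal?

0o2601132075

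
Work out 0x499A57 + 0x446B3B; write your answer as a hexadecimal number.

0x8E0592

Add column by column in base 16, right to left:
  7+B = 2 carry 1
  5+3+1 = 9
  A+B = 5 carry 1
  9+6+1 = 0 carry 1
  9+4+1 = E
  4+4 = 8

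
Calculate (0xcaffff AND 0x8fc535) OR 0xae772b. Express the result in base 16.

0xaef73f

0xcaffff AND 0x8fc535 = 0x8ac535.
Then OR with 0xae772b.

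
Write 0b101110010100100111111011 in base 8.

Group the bits in threes: 101 110 010 100 100 111 111 011 → 56244773.

0o56244773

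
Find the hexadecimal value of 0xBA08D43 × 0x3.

0x22E1A7C9

Multiply each base-16 digit by 3, carrying:
  3×3 = 9 → write 9
  4×3 = 12 → write C
  D×3 = 39 → write 7 carry 2
  8×3+2 = 26 → write A carry 1
  0×3+1 = 1 → write 1
  A×3 = 30 → write E carry 1
  B×3+1 = 34 → write 2 carry 2
  remaining carry: 2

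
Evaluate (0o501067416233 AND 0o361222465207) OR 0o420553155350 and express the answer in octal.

0o521573555353

0o501067416233 AND 0o361222465207 = 0o101022404203.
Then OR with 0o420553155350.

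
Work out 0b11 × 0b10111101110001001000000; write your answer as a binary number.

0b1000111001010011011000000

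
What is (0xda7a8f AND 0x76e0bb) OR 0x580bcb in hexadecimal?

0xda7a8f AND 0x76e0bb = 0x52608b.
Then OR with 0x580bcb.

0x5a6bcb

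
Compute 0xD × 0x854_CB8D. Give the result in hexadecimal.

0x6C4E5629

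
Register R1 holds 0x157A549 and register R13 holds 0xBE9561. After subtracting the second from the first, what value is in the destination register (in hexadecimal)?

0x990FE8

Subtract column by column in base 16:
  9-1 → 8
  4-6 → E (borrow)
  5-5-1 → F (borrow)
  A-9-1 → 0
  7-E → 9 (borrow)
  5-B-1 → 9 (borrow)
  1-0-1 → 0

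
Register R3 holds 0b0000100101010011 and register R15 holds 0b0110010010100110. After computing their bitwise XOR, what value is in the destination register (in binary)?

0b0110110111110101

XOR bit by bit (1 where the bits differ):
  0000100101010011
^ 0110010010100110
= 0110110111110101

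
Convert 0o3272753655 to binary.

Each octal digit is 3 bits: 3=011 2=010 7=111 2=010 7=111 5=101 3=011 6=110 5=101 5=101.

0b11010111010111101011110101101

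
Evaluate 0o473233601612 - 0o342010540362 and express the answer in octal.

0o131223041230

Subtract column by column in base 8:
  2-2 → 0
  1-6 → 3 (borrow)
  6-3-1 → 2
  1-0 → 1
  0-4 → 4 (borrow)
  6-5-1 → 0
  3-0 → 3
  3-1 → 2
  2-0 → 2
  3-2 → 1
  7-4 → 3
  4-3 → 1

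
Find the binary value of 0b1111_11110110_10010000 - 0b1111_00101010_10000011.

0b1100110000001101

Subtract column by column in base 2:
  0-1 → 1 (borrow)
  0-1-1 → 0 (borrow)
  0-0-1 → 1 (borrow)
  0-0-1 → 1 (borrow)
  1-0-1 → 0
  0-0 → 0
  0-0 → 0
  1-1 → 0
  0-0 → 0
  1-1 → 0
  1-0 → 1
  0-1 → 1 (borrow)
  1-0-1 → 0
  1-1 → 0
  1-0 → 1
  1-0 → 1
  1-1 → 0
  1-1 → 0
  1-1 → 0
  1-1 → 0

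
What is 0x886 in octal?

Expand each hex digit to 4 bits: 8=1000 8=1000 6=0110.
Group the bits in threes: 100 010 000 110 → 4206.

0o4206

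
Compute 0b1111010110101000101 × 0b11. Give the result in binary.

0b101110000011111001111

Multiply each base-2 digit by 3, carrying:
  1×3 = 3 → write 1 carry 1
  0×3+1 = 1 → write 1
  1×3 = 3 → write 1 carry 1
  0×3+1 = 1 → write 1
  0×3 = 0 → write 0
  0×3 = 0 → write 0
  1×3 = 3 → write 1 carry 1
  0×3+1 = 1 → write 1
  1×3 = 3 → write 1 carry 1
  0×3+1 = 1 → write 1
  1×3 = 3 → write 1 carry 1
  1×3+1 = 4 → write 0 carry 2
  0×3+2 = 2 → write 0 carry 1
  1×3+1 = 4 → write 0 carry 2
  0×3+2 = 2 → write 0 carry 1
  1×3+1 = 4 → write 0 carry 2
  1×3+2 = 5 → write 1 carry 2
  1×3+2 = 5 → write 1 carry 2
  1×3+2 = 5 → write 1 carry 2
  remaining carry: 10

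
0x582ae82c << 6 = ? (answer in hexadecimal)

0x160aba0b00

6 bits is not a whole number of base-16 digits; in binary: 1011000001010101110100000101100 << 6 = 1011000001010101110100000101100000000.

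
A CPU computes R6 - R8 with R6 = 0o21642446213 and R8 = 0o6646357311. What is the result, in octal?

0o12774066702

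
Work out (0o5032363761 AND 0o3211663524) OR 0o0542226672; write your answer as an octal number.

0o5032363761 AND 0o3211663524 = 0o1010263520.
Then OR with 0o0542226672.

0o1552267772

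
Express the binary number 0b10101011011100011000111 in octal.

Group the bits in threes: 010 101 011 011 100 011 000 111 → 25334307.

0o25334307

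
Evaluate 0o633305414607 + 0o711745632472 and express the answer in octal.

0o1545253247301

Add column by column in base 8, right to left:
  7+2 = 1 carry 1
  0+7+1 = 0 carry 1
  6+4+1 = 3 carry 1
  4+2+1 = 7
  1+3 = 4
  4+6 = 2 carry 1
  5+5+1 = 3 carry 1
  0+4+1 = 5
  3+7 = 2 carry 1
  3+1+1 = 5
  3+1 = 4
  6+7 = 5 carry 1
  final carry 1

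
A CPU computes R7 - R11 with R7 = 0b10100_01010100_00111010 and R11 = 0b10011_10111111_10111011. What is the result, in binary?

Subtract column by column in base 2:
  0-1 → 1 (borrow)
  1-1-1 → 1 (borrow)
  0-0-1 → 1 (borrow)
  1-1-1 → 1 (borrow)
  1-1-1 → 1 (borrow)
  1-1-1 → 1 (borrow)
  0-0-1 → 1 (borrow)
  0-1-1 → 0 (borrow)
  0-1-1 → 0 (borrow)
  0-1-1 → 0 (borrow)
  1-1-1 → 1 (borrow)
  0-1-1 → 0 (borrow)
  1-1-1 → 1 (borrow)
  0-1-1 → 0 (borrow)
  1-0-1 → 0
  0-1 → 1 (borrow)
  0-1-1 → 0 (borrow)
  0-1-1 → 0 (borrow)
  1-0-1 → 0
  0-0 → 0
  1-1 → 0

0b1001010001111111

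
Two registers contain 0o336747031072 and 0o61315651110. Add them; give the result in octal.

Add column by column in base 8, right to left:
  2+0 = 2
  7+1 = 0 carry 1
  0+1+1 = 2
  1+1 = 2
  3+5 = 0 carry 1
  0+6+1 = 7
  7+5 = 4 carry 1
  4+1+1 = 6
  7+3 = 2 carry 1
  6+1+1 = 0 carry 1
  3+6+1 = 2 carry 1
  3+0+1 = 4

0o420264702202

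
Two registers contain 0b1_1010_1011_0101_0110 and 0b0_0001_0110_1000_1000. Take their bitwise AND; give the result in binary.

AND bit by bit (1 only where both bits are 1):
  11010101101010110
& 00001011010001000
= 00000001000000000

0b00000001000000000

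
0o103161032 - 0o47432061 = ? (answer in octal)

0o33526751

Subtract column by column in base 8:
  2-1 → 1
  3-6 → 5 (borrow)
  0-0-1 → 7 (borrow)
  1-2-1 → 6 (borrow)
  6-3-1 → 2
  1-4 → 5 (borrow)
  3-7-1 → 3 (borrow)
  0-4-1 → 3 (borrow)
  1-0-1 → 0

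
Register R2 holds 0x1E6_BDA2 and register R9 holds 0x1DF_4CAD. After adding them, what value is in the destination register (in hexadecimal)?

Add column by column in base 16, right to left:
  2+D = F
  A+A = 4 carry 1
  D+C+1 = A carry 1
  B+4+1 = 0 carry 1
  6+F+1 = 6 carry 1
  E+D+1 = C carry 1
  1+1+1 = 3

0x3C60A4F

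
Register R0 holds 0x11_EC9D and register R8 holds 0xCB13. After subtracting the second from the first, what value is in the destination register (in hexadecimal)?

Subtract column by column in base 16:
  D-3 → A
  9-1 → 8
  C-B → 1
  E-C → 2
  1-0 → 1
  1-0 → 1

0x11218A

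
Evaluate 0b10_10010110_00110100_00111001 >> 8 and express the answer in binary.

0b101001011000110100

Right shift by 8: drop the 8 least-significant bits.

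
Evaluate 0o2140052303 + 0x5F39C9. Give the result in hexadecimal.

0o2140052303 = 0x118054C3 in hexadecimal.
Add column by column in base 16, right to left:
  3+9 = C
  C+C = 8 carry 1
  4+9+1 = E
  5+3 = 8
  0+F = F
  8+5 = D
  1+0 = 1
  1+0 = 1

0x11DF8E8C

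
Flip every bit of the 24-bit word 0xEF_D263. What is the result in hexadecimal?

0x102D9C

Each hex digit d becomes F−d:
  E→1, F→0, D→2, 2→D, 6→9, 3→C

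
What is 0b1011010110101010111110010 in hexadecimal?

0x16B55F2

Group the bits into nibbles: 0001 0110 1011 0101 0101 1111 0010 → 16B55F2.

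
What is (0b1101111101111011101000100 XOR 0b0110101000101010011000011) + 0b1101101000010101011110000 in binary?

0b11000111101100111001110111

First 0b1101111101111011101000100 XOR 0b0110101000101010011000011 = 0b1011010101010001110000111.
Add column by column in base 2, right to left:
  1+0 = 1
  1+0 = 1
  1+0 = 1
  0+0 = 0
  0+1 = 1
  0+1 = 1
  0+1 = 1
  1+1 = 0 carry 1
  1+0+1 = 0 carry 1
  1+1+1 = 1 carry 1
  0+0+1 = 1
  0+1 = 1
  0+0 = 0
  1+1 = 0 carry 1
  0+0+1 = 1
  1+0 = 1
  0+0 = 0
  1+0 = 1
  0+1 = 1
  1+0 = 1
  0+1 = 1
  1+1 = 0 carry 1
  1+0+1 = 0 carry 1
  0+1+1 = 0 carry 1
  1+1+1 = 1 carry 1
  final carry 1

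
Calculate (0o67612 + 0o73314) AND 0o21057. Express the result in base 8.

0o21006

Add column by column in base 8, right to left:
  2+4 = 6
  1+1 = 2
  6+3 = 1 carry 1
  7+3+1 = 3 carry 1
  6+7+1 = 6 carry 1
  final carry 1
Sum = 0o163126; now AND with 0o21057:
  1&0=0, 6&2=2, 3&1=1, 1&0=0, 2&5=0, 6&7=6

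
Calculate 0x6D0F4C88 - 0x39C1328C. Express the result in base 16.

0x334E19FC

Subtract column by column in base 16:
  8-C → C (borrow)
  8-8-1 → F (borrow)
  C-2-1 → 9
  4-3 → 1
  F-1 → E
  0-C → 4 (borrow)
  D-9-1 → 3
  6-3 → 3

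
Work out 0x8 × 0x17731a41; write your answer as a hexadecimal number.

Multiply each base-16 digit by 8, carrying:
  1×8 = 8 → write 8
  4×8 = 32 → write 0 carry 2
  a×8+2 = 82 → write 2 carry 5
  1×8+5 = 13 → write d
  3×8 = 24 → write 8 carry 1
  7×8+1 = 57 → write 9 carry 3
  7×8+3 = 59 → write b carry 3
  1×8+3 = 11 → write b

0xbb98d208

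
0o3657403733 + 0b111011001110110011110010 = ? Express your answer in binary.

0b11111101010101111010011001101

0o3657403733 = 0b11110101111100000011111011011 in binary.
Add column by column in base 2, right to left:
  1+0 = 1
  1+1 = 0 carry 1
  0+0+1 = 1
  1+0 = 1
  1+1 = 0 carry 1
  0+1+1 = 0 carry 1
  1+1+1 = 1 carry 1
  1+1+1 = 1 carry 1
  1+0+1 = 0 carry 1
  1+0+1 = 0 carry 1
  1+1+1 = 1 carry 1
  0+1+1 = 0 carry 1
  0+0+1 = 1
  0+1 = 1
  0+1 = 1
  0+1 = 1
  0+0 = 0
  1+0 = 1
  1+1 = 0 carry 1
  1+1+1 = 1 carry 1
  1+0+1 = 0 carry 1
  1+1+1 = 1 carry 1
  0+1+1 = 0 carry 1
  1+1+1 = 1 carry 1
  0+0+1 = 1
  1+0 = 1
  1+0 = 1
  1+0 = 1
  1+0 = 1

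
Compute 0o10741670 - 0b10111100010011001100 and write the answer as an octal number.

0o5777354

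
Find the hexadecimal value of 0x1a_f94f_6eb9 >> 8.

0x1af94f6e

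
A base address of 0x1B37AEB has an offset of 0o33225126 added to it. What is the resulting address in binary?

0b10001000001010010101000001

0x1B37AEB = 0b1101100110111101011101011 in binary.
0o33225126 = 0b11011010010101001010110 in binary.
Add column by column in base 2, right to left:
  1+0 = 1
  1+1 = 0 carry 1
  0+1+1 = 0 carry 1
  1+0+1 = 0 carry 1
  0+1+1 = 0 carry 1
  1+0+1 = 0 carry 1
  1+1+1 = 1 carry 1
  1+0+1 = 0 carry 1
  0+0+1 = 1
  1+1 = 0 carry 1
  0+0+1 = 1
  1+1 = 0 carry 1
  1+0+1 = 0 carry 1
  1+1+1 = 1 carry 1
  1+0+1 = 0 carry 1
  0+0+1 = 1
  1+1 = 0 carry 1
  1+0+1 = 0 carry 1
  0+1+1 = 0 carry 1
  0+1+1 = 0 carry 1
  1+0+1 = 0 carry 1
  1+1+1 = 1 carry 1
  0+1+1 = 0 carry 1
  1+0+1 = 0 carry 1
  1+0+1 = 0 carry 1
  final carry 1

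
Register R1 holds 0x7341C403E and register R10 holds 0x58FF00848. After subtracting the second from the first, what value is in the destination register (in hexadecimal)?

0x1A42C37F6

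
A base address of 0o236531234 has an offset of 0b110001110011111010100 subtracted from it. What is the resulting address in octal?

0b110001110011111010100 = 0o6163724 in octal.
Subtract column by column in base 8:
  4-4 → 0
  3-2 → 1
  2-7 → 3 (borrow)
  1-3-1 → 5 (borrow)
  3-6-1 → 4 (borrow)
  5-1-1 → 3
  6-6 → 0
  3-0 → 3
  2-0 → 2

0o230345310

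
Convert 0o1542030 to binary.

0b1101100010000011000

Each octal digit is 3 bits: 1=001 5=101 4=100 2=010 0=000 3=011 0=000.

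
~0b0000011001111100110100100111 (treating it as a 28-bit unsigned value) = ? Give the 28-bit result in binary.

Invert each bit: 0000011001111100110100100111 → 1111100110000011001011011000.

0b1111100110000011001011011000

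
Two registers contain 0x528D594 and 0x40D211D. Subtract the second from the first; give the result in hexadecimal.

Subtract column by column in base 16:
  4-D → 7 (borrow)
  9-1-1 → 7
  5-1 → 4
  D-2 → B
  8-D → B (borrow)
  2-0-1 → 1
  5-4 → 1

0x11BB477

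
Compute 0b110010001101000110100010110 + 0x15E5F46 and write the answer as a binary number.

0x15E5F46 = 0b1010111100101111101000110 in binary.
Add column by column in base 2, right to left:
  0+0 = 0
  1+1 = 0 carry 1
  1+1+1 = 1 carry 1
  0+0+1 = 1
  1+0 = 1
  0+0 = 0
  0+1 = 1
  0+0 = 0
  1+1 = 0 carry 1
  0+1+1 = 0 carry 1
  1+1+1 = 1 carry 1
  1+1+1 = 1 carry 1
  0+1+1 = 0 carry 1
  0+0+1 = 1
  0+1 = 1
  1+0 = 1
  0+0 = 0
  1+1 = 0 carry 1
  1+1+1 = 1 carry 1
  0+1+1 = 0 carry 1
  0+1+1 = 0 carry 1
  0+0+1 = 1
  1+1 = 0 carry 1
  0+0+1 = 1
  0+1 = 1
  1+0 = 1
  1+0 = 1

0b111101001001110110001011100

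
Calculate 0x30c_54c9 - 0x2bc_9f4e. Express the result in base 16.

Subtract column by column in base 16:
  9-e → b (borrow)
  c-4-1 → 7
  4-f → 5 (borrow)
  5-9-1 → b (borrow)
  c-c-1 → f (borrow)
  0-b-1 → 4 (borrow)
  3-2-1 → 0

0x4fb57b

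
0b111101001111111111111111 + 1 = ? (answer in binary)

The trailing 16 digits are 1 (max in base 2), so adding 1 cascades: they roll to 0 and the next digit up increments.

0b111101010000000000000000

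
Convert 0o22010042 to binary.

0b10010000001000000100010

Each octal digit is 3 bits: 2=010 2=010 0=000 1=001 0=000 0=000 4=100 2=010.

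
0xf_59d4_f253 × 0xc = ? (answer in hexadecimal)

Multiply each base-16 digit by 12, carrying:
  3×12 = 36 → write 4 carry 2
  5×12+2 = 62 → write e carry 3
  2×12+3 = 27 → write b carry 1
  f×12+1 = 181 → write 5 carry 11
  4×12+11 = 59 → write b carry 3
  d×12+3 = 159 → write f carry 9
  9×12+9 = 117 → write 5 carry 7
  5×12+7 = 67 → write 3 carry 4
  f×12+4 = 184 → write 8 carry 11
  remaining carry: b

0xb835fb5be4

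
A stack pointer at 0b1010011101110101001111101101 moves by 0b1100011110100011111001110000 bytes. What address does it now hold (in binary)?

Add column by column in base 2, right to left:
  1+0 = 1
  0+0 = 0
  1+0 = 1
  1+0 = 1
  0+1 = 1
  1+1 = 0 carry 1
  1+1+1 = 1 carry 1
  1+0+1 = 0 carry 1
  1+0+1 = 0 carry 1
  1+1+1 = 1 carry 1
  0+1+1 = 0 carry 1
  0+1+1 = 0 carry 1
  1+1+1 = 1 carry 1
  0+1+1 = 0 carry 1
  1+0+1 = 0 carry 1
  0+0+1 = 1
  1+0 = 1
  1+1 = 0 carry 1
  1+0+1 = 0 carry 1
  0+1+1 = 0 carry 1
  1+1+1 = 1 carry 1
  1+1+1 = 1 carry 1
  1+1+1 = 1 carry 1
  0+0+1 = 1
  0+0 = 0
  1+0 = 1
  0+1 = 1
  1+1 = 0 carry 1
  final carry 1

0b10110111100011001001001011101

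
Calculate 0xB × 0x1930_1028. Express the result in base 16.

0x11510B1B8

Multiply each base-16 digit by 11, carrying:
  8×11 = 88 → write 8 carry 5
  2×11+5 = 27 → write B carry 1
  0×11+1 = 1 → write 1
  1×11 = 11 → write B
  0×11 = 0 → write 0
  3×11 = 33 → write 1 carry 2
  9×11+2 = 101 → write 5 carry 6
  1×11+6 = 17 → write 1 carry 1
  remaining carry: 1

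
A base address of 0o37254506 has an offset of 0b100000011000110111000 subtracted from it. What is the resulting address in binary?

0o37254506 = 0b11111010101100101000110 in binary.
Subtract column by column in base 2:
  0-0 → 0
  1-0 → 1
  1-0 → 1
  0-1 → 1 (borrow)
  0-1-1 → 0 (borrow)
  0-1-1 → 0 (borrow)
  1-0-1 → 0
  0-1 → 1 (borrow)
  1-1-1 → 1 (borrow)
  0-0-1 → 1 (borrow)
  0-0-1 → 1 (borrow)
  1-0-1 → 0
  1-1 → 0
  0-1 → 1 (borrow)
  1-0-1 → 0
  0-0 → 0
  1-0 → 1
  0-0 → 0
  1-0 → 1
  1-0 → 1
  1-1 → 0
  1-0 → 1
  1-0 → 1

0b11011010010011110001110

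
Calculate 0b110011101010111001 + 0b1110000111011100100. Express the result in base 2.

0b10100100100110011101

Add column by column in base 2, right to left:
  1+0 = 1
  0+0 = 0
  0+1 = 1
  1+0 = 1
  1+0 = 1
  1+1 = 0 carry 1
  0+1+1 = 0 carry 1
  1+1+1 = 1 carry 1
  0+0+1 = 1
  1+1 = 0 carry 1
  0+1+1 = 0 carry 1
  1+1+1 = 1 carry 1
  1+0+1 = 0 carry 1
  1+0+1 = 0 carry 1
  0+0+1 = 1
  0+0 = 0
  1+1 = 0 carry 1
  1+1+1 = 1 carry 1
  0+1+1 = 0 carry 1
  final carry 1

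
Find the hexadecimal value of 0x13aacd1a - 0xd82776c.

0x62855ae

Subtract column by column in base 16:
  a-c → e (borrow)
  1-6-1 → a (borrow)
  d-7-1 → 5
  c-7 → 5
  a-2 → 8
  a-8 → 2
  3-d → 6 (borrow)
  1-0-1 → 0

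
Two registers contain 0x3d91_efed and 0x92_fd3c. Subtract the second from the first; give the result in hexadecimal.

Subtract column by column in base 16:
  d-c → 1
  e-3 → b
  f-d → 2
  e-f → f (borrow)
  1-2-1 → e (borrow)
  9-9-1 → f (borrow)
  d-0-1 → c
  3-0 → 3

0x3cfef2b1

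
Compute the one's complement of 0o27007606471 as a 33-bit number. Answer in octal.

0o50770171306

Each oct digit d becomes 7−d:
  2→5, 7→0, 0→7, 0→7, 7→0, 6→1, 0→7, 6→1, 4→3, 7→0, 1→6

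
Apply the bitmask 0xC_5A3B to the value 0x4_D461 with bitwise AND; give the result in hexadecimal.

0x45021

AND each hex digit independently (no carries):
  4&C=4, D&5=5, 4&A=0, 6&3=2, 1&B=1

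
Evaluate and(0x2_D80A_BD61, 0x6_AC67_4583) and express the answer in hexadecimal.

AND each hex digit independently (no carries):
  2&6=2, D&A=8, 8&C=8, 0&6=0, A&7=2, B&4=0, D&5=5, 6&8=0, 1&3=1

0x288020501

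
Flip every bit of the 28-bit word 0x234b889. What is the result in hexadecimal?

0xdcb4776

Each hex digit d becomes f−d:
  2→d, 3→c, 4→b, b→4, 8→7, 8→7, 9→6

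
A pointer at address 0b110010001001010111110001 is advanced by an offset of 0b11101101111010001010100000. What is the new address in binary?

0b100100000000011100010010001

Add column by column in base 2, right to left:
  1+0 = 1
  0+0 = 0
  0+0 = 0
  0+0 = 0
  1+0 = 1
  1+1 = 0 carry 1
  1+0+1 = 0 carry 1
  1+1+1 = 1 carry 1
  1+0+1 = 0 carry 1
  0+1+1 = 0 carry 1
  1+0+1 = 0 carry 1
  0+0+1 = 1
  1+0 = 1
  0+1 = 1
  0+0 = 0
  1+1 = 0 carry 1
  0+1+1 = 0 carry 1
  0+1+1 = 0 carry 1
  0+1+1 = 0 carry 1
  1+0+1 = 0 carry 1
  0+1+1 = 0 carry 1
  0+1+1 = 0 carry 1
  1+0+1 = 0 carry 1
  1+1+1 = 1 carry 1
  0+1+1 = 0 carry 1
  0+1+1 = 0 carry 1
  final carry 1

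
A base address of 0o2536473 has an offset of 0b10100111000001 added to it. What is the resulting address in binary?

0b10101110011011111100

0o2536473 = 0b10101011110100111011 in binary.
Add column by column in base 2, right to left:
  1+1 = 0 carry 1
  1+0+1 = 0 carry 1
  0+0+1 = 1
  1+0 = 1
  1+0 = 1
  1+0 = 1
  0+1 = 1
  0+1 = 1
  1+1 = 0 carry 1
  0+0+1 = 1
  1+0 = 1
  1+1 = 0 carry 1
  1+0+1 = 0 carry 1
  1+1+1 = 1 carry 1
  0+0+1 = 1
  1+0 = 1
  0+0 = 0
  1+0 = 1
  0+0 = 0
  1+0 = 1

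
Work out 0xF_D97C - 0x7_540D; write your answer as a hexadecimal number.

0x8856F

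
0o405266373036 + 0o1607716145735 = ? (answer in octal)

Add column by column in base 8, right to left:
  6+5 = 3 carry 1
  3+3+1 = 7
  0+7 = 7
  3+5 = 0 carry 1
  7+4+1 = 4 carry 1
  3+1+1 = 5
  6+6 = 4 carry 1
  6+1+1 = 0 carry 1
  2+7+1 = 2 carry 1
  5+7+1 = 5 carry 1
  0+0+1 = 1
  4+6 = 2 carry 1
  0+1+1 = 2

0o2215204540773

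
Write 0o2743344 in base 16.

0xBC6E4

Each octal digit is 3 bits: 2=010 7=111 4=100 3=011 3=011 4=100 4=100.
Group the bits into nibbles: 1011 1100 0110 1110 0100 → BC6E4.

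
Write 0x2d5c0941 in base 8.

Expand each hex digit to 4 bits: 2=0010 d=1101 5=0101 c=1100 0=0000 9=1001 4=0100 1=0001.
Group the bits in threes: 101 101 010 111 000 000 100 101 000 001 → 5527004501.

0o5527004501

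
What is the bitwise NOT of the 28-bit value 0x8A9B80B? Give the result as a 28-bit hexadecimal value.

Each hex digit d becomes F−d:
  8→7, A→5, 9→6, B→4, 8→7, 0→F, B→4

0x75647F4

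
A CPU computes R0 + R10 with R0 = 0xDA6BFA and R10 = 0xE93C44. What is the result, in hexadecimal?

0x1C3A83E

Add column by column in base 16, right to left:
  A+4 = E
  F+4 = 3 carry 1
  B+C+1 = 8 carry 1
  6+3+1 = A
  A+9 = 3 carry 1
  D+E+1 = C carry 1
  final carry 1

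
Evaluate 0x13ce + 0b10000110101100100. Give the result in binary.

0b10010000100110010

0x13ce = 0b1001111001110 in binary.
Add column by column in base 2, right to left:
  0+0 = 0
  1+0 = 1
  1+1 = 0 carry 1
  1+0+1 = 0 carry 1
  0+0+1 = 1
  0+1 = 1
  1+1 = 0 carry 1
  1+0+1 = 0 carry 1
  1+1+1 = 1 carry 1
  1+0+1 = 0 carry 1
  0+1+1 = 0 carry 1
  0+1+1 = 0 carry 1
  1+0+1 = 0 carry 1
  0+0+1 = 1
  0+0 = 0
  0+0 = 0
  0+1 = 1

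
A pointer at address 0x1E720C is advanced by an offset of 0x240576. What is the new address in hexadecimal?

Add column by column in base 16, right to left:
  C+6 = 2 carry 1
  0+7+1 = 8
  2+5 = 7
  7+0 = 7
  E+4 = 2 carry 1
  1+2+1 = 4

0x427782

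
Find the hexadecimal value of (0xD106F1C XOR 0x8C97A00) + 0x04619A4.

First 0xD106F1C XOR 0x8C97A00 = 0x5D9151C.
Add column by column in base 16, right to left:
  C+4 = 0 carry 1
  1+A+1 = C
  5+9 = E
  1+1 = 2
  9+6 = F
  D+4 = 1 carry 1
  5+0+1 = 6

0x61F2EC0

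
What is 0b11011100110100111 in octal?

0o334647

Group the bits in threes: 011 011 100 110 100 111 → 334647.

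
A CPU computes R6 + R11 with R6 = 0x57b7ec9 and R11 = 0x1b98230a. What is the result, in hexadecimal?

0x2113a1d3

Add column by column in base 16, right to left:
  9+a = 3 carry 1
  c+0+1 = d
  e+3 = 1 carry 1
  7+2+1 = a
  b+8 = 3 carry 1
  7+9+1 = 1 carry 1
  5+b+1 = 1 carry 1
  0+1+1 = 2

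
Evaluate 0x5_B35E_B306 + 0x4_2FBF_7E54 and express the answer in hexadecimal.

Add column by column in base 16, right to left:
  6+4 = A
  0+5 = 5
  3+E = 1 carry 1
  B+7+1 = 3 carry 1
  E+F+1 = E carry 1
  5+B+1 = 1 carry 1
  3+F+1 = 3 carry 1
  B+2+1 = E
  5+4 = 9

0x9E31E315A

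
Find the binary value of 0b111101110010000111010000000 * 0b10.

Multiply each base-2 digit by 2, carrying:
  0×2 = 0 → write 0
  0×2 = 0 → write 0
  0×2 = 0 → write 0
  0×2 = 0 → write 0
  0×2 = 0 → write 0
  0×2 = 0 → write 0
  0×2 = 0 → write 0
  1×2 = 2 → write 0 carry 1
  0×2+1 = 1 → write 1
  1×2 = 2 → write 0 carry 1
  1×2+1 = 3 → write 1 carry 1
  1×2+1 = 3 → write 1 carry 1
  0×2+1 = 1 → write 1
  0×2 = 0 → write 0
  0×2 = 0 → write 0
  0×2 = 0 → write 0
  1×2 = 2 → write 0 carry 1
  0×2+1 = 1 → write 1
  0×2 = 0 → write 0
  1×2 = 2 → write 0 carry 1
  1×2+1 = 3 → write 1 carry 1
  1×2+1 = 3 → write 1 carry 1
  0×2+1 = 1 → write 1
  1×2 = 2 → write 0 carry 1
  1×2+1 = 3 → write 1 carry 1
  1×2+1 = 3 → write 1 carry 1
  1×2+1 = 3 → write 1 carry 1
  remaining carry: 1

0b1111011100100001110100000000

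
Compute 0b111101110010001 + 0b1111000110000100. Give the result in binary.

Add column by column in base 2, right to left:
  1+0 = 1
  0+0 = 0
  0+1 = 1
  0+0 = 0
  1+0 = 1
  0+0 = 0
  0+0 = 0
  1+1 = 0 carry 1
  1+1+1 = 1 carry 1
  1+0+1 = 0 carry 1
  0+0+1 = 1
  1+0 = 1
  1+1 = 0 carry 1
  1+1+1 = 1 carry 1
  1+1+1 = 1 carry 1
  0+1+1 = 0 carry 1
  final carry 1

0b10110110100010101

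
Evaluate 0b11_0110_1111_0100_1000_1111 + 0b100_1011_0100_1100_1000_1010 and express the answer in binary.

0b100000100100000100011001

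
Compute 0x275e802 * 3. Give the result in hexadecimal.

0x761b806

Multiply each base-16 digit by 3, carrying:
  2×3 = 6 → write 6
  0×3 = 0 → write 0
  8×3 = 24 → write 8 carry 1
  e×3+1 = 43 → write b carry 2
  5×3+2 = 17 → write 1 carry 1
  7×3+1 = 22 → write 6 carry 1
  2×3+1 = 7 → write 7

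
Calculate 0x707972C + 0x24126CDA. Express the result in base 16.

0x2B1A0406

Add column by column in base 16, right to left:
  C+A = 6 carry 1
  2+D+1 = 0 carry 1
  7+C+1 = 4 carry 1
  9+6+1 = 0 carry 1
  7+2+1 = A
  0+1 = 1
  7+4 = B
  0+2 = 2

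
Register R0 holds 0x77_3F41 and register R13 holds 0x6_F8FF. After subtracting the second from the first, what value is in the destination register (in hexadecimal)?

Subtract column by column in base 16:
  1-F → 2 (borrow)
  4-F-1 → 4 (borrow)
  F-8-1 → 6
  3-F → 4 (borrow)
  7-6-1 → 0
  7-0 → 7

0x704642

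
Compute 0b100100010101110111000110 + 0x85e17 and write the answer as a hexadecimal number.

0b100100010101110111000110 = 0x915dc6 in hexadecimal.
Add column by column in base 16, right to left:
  6+7 = d
  c+1 = d
  d+e = b carry 1
  5+5+1 = b
  1+8 = 9
  9+0 = 9

0x99bbdd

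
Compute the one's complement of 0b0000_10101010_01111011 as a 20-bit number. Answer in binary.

0b11110101010110000100

Invert each bit: 00001010101001111011 → 11110101010110000100.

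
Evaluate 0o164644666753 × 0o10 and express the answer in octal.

0o1646446667530

Multiply each base-8 digit by 8, carrying:
  3×8 = 24 → write 0 carry 3
  5×8+3 = 43 → write 3 carry 5
  7×8+5 = 61 → write 5 carry 7
  6×8+7 = 55 → write 7 carry 6
  6×8+6 = 54 → write 6 carry 6
  6×8+6 = 54 → write 6 carry 6
  4×8+6 = 38 → write 6 carry 4
  4×8+4 = 36 → write 4 carry 4
  6×8+4 = 52 → write 4 carry 6
  4×8+6 = 38 → write 6 carry 4
  6×8+4 = 52 → write 4 carry 6
  1×8+6 = 14 → write 6 carry 1
  remaining carry: 1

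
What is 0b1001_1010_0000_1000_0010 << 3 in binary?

0b10011010000010000010000

Left shift by 3: append 3 zero bits.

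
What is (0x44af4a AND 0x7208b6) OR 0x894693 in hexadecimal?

0x44af4a AND 0x7208b6 = 0x400802.
Then OR with 0x894693.

0xc94e93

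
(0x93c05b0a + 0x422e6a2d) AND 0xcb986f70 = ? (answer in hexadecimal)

Add column by column in base 16, right to left:
  a+d = 7 carry 1
  0+2+1 = 3
  b+a = 5 carry 1
  5+6+1 = c
  0+e = e
  c+2 = e
  3+2 = 5
  9+4 = d
Sum = 0xd5eec537; now AND with 0xcb986f70:
  d&c=c, 5&b=1, e&9=8, e&8=8, c&6=4, 5&f=5, 3&7=3, 7&0=0

0xc1884530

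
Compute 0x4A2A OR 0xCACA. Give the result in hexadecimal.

0xCAEA

OR each hex digit independently (no carries):
  4|C=C, A|A=A, 2|C=E, A|A=A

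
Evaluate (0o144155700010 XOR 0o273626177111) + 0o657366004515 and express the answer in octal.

0o1217361703616

First 0o144155700010 XOR 0o273626177111 = 0o337773677101.
Add column by column in base 8, right to left:
  1+5 = 6
  0+1 = 1
  1+5 = 6
  7+4 = 3 carry 1
  7+0+1 = 0 carry 1
  6+0+1 = 7
  3+6 = 1 carry 1
  7+6+1 = 6 carry 1
  7+3+1 = 3 carry 1
  7+7+1 = 7 carry 1
  3+5+1 = 1 carry 1
  3+6+1 = 2 carry 1
  final carry 1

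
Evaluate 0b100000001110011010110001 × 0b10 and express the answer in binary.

0b1000000011100110101100010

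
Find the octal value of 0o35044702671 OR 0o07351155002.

0o37355757673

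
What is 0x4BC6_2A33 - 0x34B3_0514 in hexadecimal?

0x1713251F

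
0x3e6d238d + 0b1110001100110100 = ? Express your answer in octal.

0x3e6d238d = 0o7633221615 in octal.
0b1110001100110100 = 0o161464 in octal.
Add column by column in base 8, right to left:
  5+4 = 1 carry 1
  1+6+1 = 0 carry 1
  6+4+1 = 3 carry 1
  1+1+1 = 3
  2+6 = 0 carry 1
  2+1+1 = 4
  3+0 = 3
  3+0 = 3
  6+0 = 6
  7+0 = 7

0o7633403301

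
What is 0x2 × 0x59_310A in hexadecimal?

0xB26214

Multiply each base-16 digit by 2, carrying:
  A×2 = 20 → write 4 carry 1
  0×2+1 = 1 → write 1
  1×2 = 2 → write 2
  3×2 = 6 → write 6
  9×2 = 18 → write 2 carry 1
  5×2+1 = 11 → write B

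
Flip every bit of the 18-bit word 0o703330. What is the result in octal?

Each oct digit d becomes 7−d:
  7→0, 0→7, 3→4, 3→4, 3→4, 0→7

0o074447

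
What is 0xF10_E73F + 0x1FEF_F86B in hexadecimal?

Add column by column in base 16, right to left:
  F+B = A carry 1
  3+6+1 = A
  7+8 = F
  E+F = D carry 1
  0+F+1 = 0 carry 1
  1+E+1 = 0 carry 1
  F+F+1 = F carry 1
  0+1+1 = 2

0x2F00DFAA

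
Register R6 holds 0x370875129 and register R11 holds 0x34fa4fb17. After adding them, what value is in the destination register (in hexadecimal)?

0x6c02c4c40

Add column by column in base 16, right to left:
  9+7 = 0 carry 1
  2+1+1 = 4
  1+b = c
  5+f = 4 carry 1
  7+4+1 = c
  8+a = 2 carry 1
  0+f+1 = 0 carry 1
  7+4+1 = c
  3+3 = 6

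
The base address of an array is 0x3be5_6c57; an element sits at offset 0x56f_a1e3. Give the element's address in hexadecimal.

0x41550e3a

Add column by column in base 16, right to left:
  7+3 = a
  5+e = 3 carry 1
  c+1+1 = e
  6+a = 0 carry 1
  5+f+1 = 5 carry 1
  e+6+1 = 5 carry 1
  b+5+1 = 1 carry 1
  3+0+1 = 4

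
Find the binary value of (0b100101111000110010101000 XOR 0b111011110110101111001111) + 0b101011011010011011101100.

First 0b100101111000110010101000 XOR 0b111011110110101111001111 = 0b011110001110011101100111.
Add column by column in base 2, right to left:
  1+0 = 1
  1+0 = 1
  1+1 = 0 carry 1
  0+1+1 = 0 carry 1
  0+0+1 = 1
  1+1 = 0 carry 1
  1+1+1 = 1 carry 1
  0+1+1 = 0 carry 1
  1+0+1 = 0 carry 1
  1+1+1 = 1 carry 1
  1+1+1 = 1 carry 1
  0+0+1 = 1
  0+0 = 0
  1+1 = 0 carry 1
  1+0+1 = 0 carry 1
  1+1+1 = 1 carry 1
  0+1+1 = 0 carry 1
  0+0+1 = 1
  0+1 = 1
  1+1 = 0 carry 1
  1+0+1 = 0 carry 1
  1+1+1 = 1 carry 1
  1+0+1 = 0 carry 1
  0+1+1 = 0 carry 1
  final carry 1

0b1001001101000111001010011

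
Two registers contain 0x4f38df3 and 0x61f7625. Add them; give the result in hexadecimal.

Add column by column in base 16, right to left:
  3+5 = 8
  f+2 = 1 carry 1
  d+6+1 = 4 carry 1
  8+7+1 = 0 carry 1
  3+f+1 = 3 carry 1
  f+1+1 = 1 carry 1
  4+6+1 = b

0xb130418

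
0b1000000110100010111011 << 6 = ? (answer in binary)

Left shift by 6: append 6 zero bits.

0b1000000110100010111011000000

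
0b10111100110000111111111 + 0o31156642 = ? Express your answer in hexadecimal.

0b10111100110000111111111 = 0x5E61FF in hexadecimal.
0o31156642 = 0x64DDA2 in hexadecimal.
Add column by column in base 16, right to left:
  F+2 = 1 carry 1
  F+A+1 = A carry 1
  1+D+1 = F
  6+D = 3 carry 1
  E+4+1 = 3 carry 1
  5+6+1 = C

0xC33FA1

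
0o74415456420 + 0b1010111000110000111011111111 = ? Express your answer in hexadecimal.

0o74415456420 = 0x1e4365d10 in hexadecimal.
0b1010111000110000111011111111 = 0xae30eff in hexadecimal.
Add column by column in base 16, right to left:
  0+f = f
  1+f = 0 carry 1
  d+e+1 = c carry 1
  5+0+1 = 6
  6+3 = 9
  3+e = 1 carry 1
  4+a+1 = f
  e+0 = e
  1+0 = 1

0x1ef196c0f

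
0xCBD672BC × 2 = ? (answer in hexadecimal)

0x197ACE578

Multiply each base-16 digit by 2, carrying:
  C×2 = 24 → write 8 carry 1
  B×2+1 = 23 → write 7 carry 1
  2×2+1 = 5 → write 5
  7×2 = 14 → write E
  6×2 = 12 → write C
  D×2 = 26 → write A carry 1
  B×2+1 = 23 → write 7 carry 1
  C×2+1 = 25 → write 9 carry 1
  remaining carry: 1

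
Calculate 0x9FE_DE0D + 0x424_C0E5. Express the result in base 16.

Add column by column in base 16, right to left:
  D+5 = 2 carry 1
  0+E+1 = F
  E+0 = E
  D+C = 9 carry 1
  E+4+1 = 3 carry 1
  F+2+1 = 2 carry 1
  9+4+1 = E

0xE239EF2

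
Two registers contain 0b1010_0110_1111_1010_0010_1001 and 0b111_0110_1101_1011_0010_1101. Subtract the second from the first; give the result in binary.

0b1100000001111011111100

Subtract column by column in base 2:
  1-1 → 0
  0-0 → 0
  0-1 → 1 (borrow)
  1-1-1 → 1 (borrow)
  0-0-1 → 1 (borrow)
  1-1-1 → 1 (borrow)
  0-0-1 → 1 (borrow)
  0-0-1 → 1 (borrow)
  0-1-1 → 0 (borrow)
  1-1-1 → 1 (borrow)
  0-0-1 → 1 (borrow)
  1-1-1 → 1 (borrow)
  1-1-1 → 1 (borrow)
  1-0-1 → 0
  1-1 → 0
  1-1 → 0
  0-0 → 0
  1-1 → 0
  1-1 → 0
  0-0 → 0
  0-1 → 1 (borrow)
  1-1-1 → 1 (borrow)
  0-1-1 → 0 (borrow)
  1-0-1 → 0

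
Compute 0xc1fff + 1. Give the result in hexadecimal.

0xc2000

The trailing 3 digits are F (max in base 16), so adding 1 cascades: they roll to 0 and the next digit up increments.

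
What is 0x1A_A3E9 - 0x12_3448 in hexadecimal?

Subtract column by column in base 16:
  9-8 → 1
  E-4 → A
  3-4 → F (borrow)
  A-3-1 → 6
  A-2 → 8
  1-1 → 0

0x86FA1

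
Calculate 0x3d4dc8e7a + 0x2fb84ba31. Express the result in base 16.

0x6d06148ab

Add column by column in base 16, right to left:
  a+1 = b
  7+3 = a
  e+a = 8 carry 1
  8+b+1 = 4 carry 1
  c+4+1 = 1 carry 1
  d+8+1 = 6 carry 1
  4+b+1 = 0 carry 1
  d+f+1 = d carry 1
  3+2+1 = 6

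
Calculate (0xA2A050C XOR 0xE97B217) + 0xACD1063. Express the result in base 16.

0xF8AC77E

First 0xA2A050C XOR 0xE97B217 = 0x4BDB71B.
Add column by column in base 16, right to left:
  B+3 = E
  1+6 = 7
  7+0 = 7
  B+1 = C
  D+D = A carry 1
  B+C+1 = 8 carry 1
  4+A+1 = F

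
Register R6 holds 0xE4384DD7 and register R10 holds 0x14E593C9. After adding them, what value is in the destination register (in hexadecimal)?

0xF91DE1A0

Add column by column in base 16, right to left:
  7+9 = 0 carry 1
  D+C+1 = A carry 1
  D+3+1 = 1 carry 1
  4+9+1 = E
  8+5 = D
  3+E = 1 carry 1
  4+4+1 = 9
  E+1 = F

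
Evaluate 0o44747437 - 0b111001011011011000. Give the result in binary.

0o44747437 = 0b100100111100111100011111 in binary.
Subtract column by column in base 2:
  1-0 → 1
  1-0 → 1
  1-0 → 1
  1-1 → 0
  1-1 → 0
  0-0 → 0
  0-1 → 1 (borrow)
  0-1-1 → 0 (borrow)
  1-0-1 → 0
  1-1 → 0
  1-1 → 0
  1-0 → 1
  0-1 → 1 (borrow)
  0-0-1 → 1 (borrow)
  1-0-1 → 0
  1-1 → 0
  1-1 → 0
  1-1 → 0
  0-0 → 0
  0-0 → 0
  1-0 → 1
  0-0 → 0
  0-0 → 0
  1-0 → 1

0b100100000011100001000111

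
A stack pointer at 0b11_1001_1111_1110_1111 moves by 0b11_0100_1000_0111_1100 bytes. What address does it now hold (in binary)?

Add column by column in base 2, right to left:
  1+0 = 1
  1+0 = 1
  1+1 = 0 carry 1
  1+1+1 = 1 carry 1
  0+1+1 = 0 carry 1
  1+1+1 = 1 carry 1
  1+1+1 = 1 carry 1
  1+0+1 = 0 carry 1
  1+0+1 = 0 carry 1
  1+0+1 = 0 carry 1
  1+0+1 = 0 carry 1
  1+1+1 = 1 carry 1
  1+0+1 = 0 carry 1
  0+0+1 = 1
  0+1 = 1
  1+0 = 1
  1+1 = 0 carry 1
  1+1+1 = 1 carry 1
  final carry 1

0b1101110100001101011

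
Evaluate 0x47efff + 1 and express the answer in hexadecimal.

0x47f000

The trailing 3 digits are F (max in base 16), so adding 1 cascades: they roll to 0 and the next digit up increments.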